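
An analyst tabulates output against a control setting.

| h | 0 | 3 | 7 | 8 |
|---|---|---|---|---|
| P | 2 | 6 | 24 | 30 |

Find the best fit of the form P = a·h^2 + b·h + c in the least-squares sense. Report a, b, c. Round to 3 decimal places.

Entries of MᵀM: Σh^2·h^2 = 6578, Σh^2·h = 882, Σh^2 = 122, Σh·h = 122, Σh = 18, Σ1 = 4.
And Σh^2·P = 3150, Σh·P = 426, ΣP = 62.
MᵀM·[a, b, c]ᵀ = MᵀP becomes [[6578, 882, 122]; [882, 122, 18]; [122, 18, 4]]·[a, b, c]ᵀ = [3150, 426, 62]ᵀ.
Solving the 3×3 system (Gaussian elimination) gives a = 667/1562, b = 183/1562, c = 1522/781.

a = 0.427, b = 0.117, c = 1.949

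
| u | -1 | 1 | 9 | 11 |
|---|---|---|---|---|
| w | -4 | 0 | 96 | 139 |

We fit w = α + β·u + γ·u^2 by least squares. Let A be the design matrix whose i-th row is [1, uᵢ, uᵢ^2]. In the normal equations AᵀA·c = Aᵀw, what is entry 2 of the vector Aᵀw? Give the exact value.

Entry 2 ↔ basis u, so (Aᵀw)_{2} = Σᵢ (u)·wᵢ = (-1)·(-4) + (1)·(0) + (9)·(96) + (11)·(139) = 2397.

2397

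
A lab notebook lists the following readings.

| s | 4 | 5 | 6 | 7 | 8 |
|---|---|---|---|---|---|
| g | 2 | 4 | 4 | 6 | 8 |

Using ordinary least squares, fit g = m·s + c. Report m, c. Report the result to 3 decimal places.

With design matrix X, XᵀX = [[190, 30]; [30, 5]] and Xᵀg = [158, 24]ᵀ.
Determinant 190·5 − 30² = 50.
m = (158·5 − 30·24)/50 = 7/5; c = (190·24 − 30·158)/50 = -18/5.

m = 1.400, c = -3.600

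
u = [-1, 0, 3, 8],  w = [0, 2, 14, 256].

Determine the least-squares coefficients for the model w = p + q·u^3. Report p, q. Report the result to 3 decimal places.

p = 1.026, q = 0.498

Normal-equation sums: Σ1 = 4, Σu^3 = 538, Σu^3·u^3 = 262874.
Moment sums: Σw = 272, Σu^3·w = 131450.
Normal equations: [[4, 538]; [538, 262874]]·[p, q]ᵀ = [272, 131450]ᵀ.
Eliminating q: 262874·(row 1) − 538·(row 2) gives 762052·p = 262874·272 − 538·131450 = 781628, so p = 195407/190513.
Then q = (131450 − 538·(195407/190513))/262874 = 94866/190513.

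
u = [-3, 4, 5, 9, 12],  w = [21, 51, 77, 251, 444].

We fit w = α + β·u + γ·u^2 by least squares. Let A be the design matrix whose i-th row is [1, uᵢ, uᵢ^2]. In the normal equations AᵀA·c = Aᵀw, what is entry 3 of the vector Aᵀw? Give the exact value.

Entry 3 ↔ basis u^2, so (Aᵀw)_{3} = Σᵢ (u^2)·wᵢ = (9)·(21) + (16)·(51) + (25)·(77) + (81)·(251) + (144)·(444) = 87197.

87197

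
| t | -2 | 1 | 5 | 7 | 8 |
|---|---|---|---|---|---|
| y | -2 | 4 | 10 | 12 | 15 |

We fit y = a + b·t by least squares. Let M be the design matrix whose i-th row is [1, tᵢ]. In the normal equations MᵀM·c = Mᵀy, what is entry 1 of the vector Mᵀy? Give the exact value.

39

Entry 1 ↔ basis 1, so (Mᵀy)_{1} = Σᵢ yᵢ = (1)·(-2) + (1)·(4) + (1)·(10) + (1)·(12) + (1)·(15) = 39.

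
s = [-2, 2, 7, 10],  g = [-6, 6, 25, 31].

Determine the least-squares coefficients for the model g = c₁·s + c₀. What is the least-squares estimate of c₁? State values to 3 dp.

From the data, Σs·s = 157, Σs = 17, Σ1 = 4.
Right-hand side: Σs·g = 509, Σg = 56.
So XᵀX·[c₁, c₀]ᵀ = Xᵀg: [[157, 17]; [17, 4]]·[c₁, c₀]ᵀ = [509, 56]ᵀ.
Eliminating c₀: 4·(row 1) − 17·(row 2) gives 339·c₁ = 4·509 − 17·56 = 1084, so c₁ = 1084/339.
Then c₀ = (56 − 17·(1084/339))/4 = 139/339.

c₁ = 3.198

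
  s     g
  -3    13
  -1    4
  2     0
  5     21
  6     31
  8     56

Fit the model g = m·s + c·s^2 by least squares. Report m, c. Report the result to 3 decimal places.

The normal equations are: 139·m + 833·c = 696;  833·m + 6115·c = 5346.
Eliminating c: 6115·(row 1) − 833·(row 2) gives 156096·m = 6115·696 − 833·5346 = -197178, so m = -32863/26016.
Then c = (5346 − 833·(-32863/26016))/6115 = 27221/26016.

m = -1.263, c = 1.046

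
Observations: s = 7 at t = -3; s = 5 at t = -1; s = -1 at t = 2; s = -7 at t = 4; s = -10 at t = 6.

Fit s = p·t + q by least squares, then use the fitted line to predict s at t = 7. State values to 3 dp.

ŝ = -12.000

Normal-equation sums: Σt·t = 66, Σt = 8, Σ1 = 5.
And Σt·s = -116, Σs = -6.
Δ = 66·5 − 8² = 266.
p = ((-116)·5 − 8·(-6))/266 = -2; q = (66·(-6) − 8·(-116))/266 = 2.
At t = 7: ŝ = (-2)·(7) + (2)·(1) = -12.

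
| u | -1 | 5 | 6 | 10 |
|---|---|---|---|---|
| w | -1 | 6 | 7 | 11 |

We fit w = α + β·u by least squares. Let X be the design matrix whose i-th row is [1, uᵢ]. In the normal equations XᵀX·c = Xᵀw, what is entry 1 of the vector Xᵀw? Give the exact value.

Entry 1 ↔ basis 1, so (Xᵀw)_{1} = Σᵢ wᵢ = (1)·(-1) + (1)·(6) + (1)·(7) + (1)·(11) = 23.

23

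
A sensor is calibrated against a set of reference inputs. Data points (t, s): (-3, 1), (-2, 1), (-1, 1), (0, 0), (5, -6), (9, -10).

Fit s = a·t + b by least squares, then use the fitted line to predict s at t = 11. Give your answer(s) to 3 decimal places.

ŝ = -11.774

Sums needed: Σt·t = 120, Σt = 8, Σ1 = 6.
For Xᵀs: Σt·s = -126, Σs = -13.
Normal equations: [[120, 8]; [8, 6]]·[a, b]ᵀ = [-126, -13]ᵀ.
Determinant 120·6 − 8² = 656.
a = ((-126)·6 − 8·(-13))/656 = -163/164; b = (120·(-13) − 8·(-126))/656 = -69/82.
At t = 11: ŝ = (-163/164)·(11) + (-69/82)·(1) = -1931/164.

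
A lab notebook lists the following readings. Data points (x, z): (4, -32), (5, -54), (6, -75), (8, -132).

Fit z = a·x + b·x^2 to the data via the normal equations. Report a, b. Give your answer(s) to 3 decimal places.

MᵀM·[a, b]ᵀ = Mᵀz reads: 141·a + 917·b = -1904;  917·a + 6273·b = -13010.
Eliminating b: 6273·(row 1) − 917·(row 2) gives 43604·a = 6273·(-1904) − 917·(-13010) = -13622, so a = -6811/21802.
Then b = ((-13010) − 917·(-6811/21802))/6273 = -44221/21802.

a = -0.312, b = -2.028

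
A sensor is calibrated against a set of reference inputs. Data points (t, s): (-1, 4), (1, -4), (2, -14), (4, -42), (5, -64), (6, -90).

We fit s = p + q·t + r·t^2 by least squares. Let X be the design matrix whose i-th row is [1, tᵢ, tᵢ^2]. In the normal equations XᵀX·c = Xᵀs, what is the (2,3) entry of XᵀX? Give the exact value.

413

Row 2 ↔ basis t, column 3 ↔ basis t^2, so (XᵀX)_{2,3} = Σᵢ (t)·(t^2) = (-1)·(1) + (1)·(1) + (2)·(4) + (4)·(16) + (5)·(25) + (6)·(36) = 413.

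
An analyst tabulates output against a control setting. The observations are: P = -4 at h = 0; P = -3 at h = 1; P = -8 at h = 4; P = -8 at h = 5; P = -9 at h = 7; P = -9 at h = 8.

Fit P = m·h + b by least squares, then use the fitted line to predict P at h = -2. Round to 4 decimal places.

From the data, Σh·h = 155, Σh = 25, Σ1 = 6.
Right-hand side: Σh·P = -210, ΣP = -41.
Normal equations: [[155, 25]; [25, 6]]·[m, b]ᵀ = [-210, -41]ᵀ.
det = 155·6 − 25² = 305.
m = ((-210)·6 − 25·(-41))/305 = -47/61; b = (155·(-41) − 25·(-210))/305 = -221/61.
At h = -2: P̂ = (-47/61)·(-2) + (-221/61)·(1) = -127/61.

P̂ = -2.0820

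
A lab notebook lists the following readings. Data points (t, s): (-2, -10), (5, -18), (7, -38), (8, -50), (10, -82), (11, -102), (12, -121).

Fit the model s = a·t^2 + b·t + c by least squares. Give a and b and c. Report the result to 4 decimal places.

a = -0.9774, b = 1.8031, c = -2.4890

From the data, Σt^2·t^2 = 52515, Σt^2·t = 5031, Σt^2 = 507, Σt·t = 507, Σt = 51, Σ1 = 7.
Right-hand side: Σt^2·s = -43518, Σt·s = -4130, Σs = -421.
Inverting the 3×3 Gram matrix, [a, b, c]ᵀ = [-66701/68244, 123053/68244, -14155/5687]ᵀ.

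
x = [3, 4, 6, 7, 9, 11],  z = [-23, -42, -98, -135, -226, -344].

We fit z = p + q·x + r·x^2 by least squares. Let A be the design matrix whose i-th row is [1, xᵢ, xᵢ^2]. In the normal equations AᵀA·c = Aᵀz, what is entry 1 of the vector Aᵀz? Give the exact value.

-868

Entry 1 ↔ basis 1, so (Aᵀz)_{1} = Σᵢ zᵢ = (1)·(-23) + (1)·(-42) + (1)·(-98) + (1)·(-135) + (1)·(-226) + (1)·(-344) = -868.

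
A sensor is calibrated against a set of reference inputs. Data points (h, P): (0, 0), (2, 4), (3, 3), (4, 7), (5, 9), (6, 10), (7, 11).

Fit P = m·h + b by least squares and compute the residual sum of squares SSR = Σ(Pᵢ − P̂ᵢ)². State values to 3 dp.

XᵀX·[m, b]ᵀ = XᵀP reads: 139·m + 27·b = 227;  27·m + 7·b = 44.
det = 139·7 − 27² = 244.
m = (227·7 − 27·44)/244 = 401/244; b = (139·44 − 27·227)/244 = -13/244.
Residuals: 13/244, 187/244, -229/122, 117/244, 51/61, 47/244, -55/122; SSR = 1289/244.

SSR = 5.283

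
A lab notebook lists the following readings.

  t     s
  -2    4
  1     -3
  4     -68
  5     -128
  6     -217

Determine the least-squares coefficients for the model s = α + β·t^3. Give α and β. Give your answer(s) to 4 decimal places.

α = -3.4810, β = -0.9914

Forming AᵀA = [[5, 398]; [398, 66442]] and Aᵀs = [-412, -67259]ᵀ gives AᵀA·[α, β]ᵀ = Aᵀs.
Δ = 5·66442 − 398² = 173806.
α = ((-412)·66442 − 398·(-67259))/173806 = -302511/86903; β = (5·(-67259) − 398·(-412))/173806 = -172319/173806.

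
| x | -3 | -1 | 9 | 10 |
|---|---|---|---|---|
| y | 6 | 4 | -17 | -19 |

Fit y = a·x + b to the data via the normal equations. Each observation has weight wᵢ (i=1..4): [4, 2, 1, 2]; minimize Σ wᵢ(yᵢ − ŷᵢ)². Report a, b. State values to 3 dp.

a = -1.955, b = 0.702

The normal system MᵀWM·[a, b]ᵀ = MᵀWy is [[319, 15]; [15, 9]]·[a, b]ᵀ = [-613, -23]ᵀ.
Determinant 319·9 − 15² = 2646.
a = ((-613)·9 − 15·(-23))/2646 = -862/441; b = (319·(-23) − 15·(-613))/2646 = 929/1323.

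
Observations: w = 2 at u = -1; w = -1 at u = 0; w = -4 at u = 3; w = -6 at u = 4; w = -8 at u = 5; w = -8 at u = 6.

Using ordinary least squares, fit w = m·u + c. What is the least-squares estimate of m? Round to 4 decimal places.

m = -1.4206

From the data, Σu·u = 87, Σu = 17, Σ1 = 6.
Moment sums: Σu·w = -126, Σw = -25.
Eliminating c: 6·(row 1) − 17·(row 2) gives 233·m = 6·(-126) − 17·(-25) = -331, so m = -331/233.
Then c = ((-25) − 17·(-331/233))/6 = -33/233.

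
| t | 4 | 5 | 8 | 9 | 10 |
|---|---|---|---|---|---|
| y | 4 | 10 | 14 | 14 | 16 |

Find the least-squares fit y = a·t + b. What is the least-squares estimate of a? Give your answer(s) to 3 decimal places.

Setting ∂/∂a … = 0 gives: 286·a + 36·b = 464;  36·a + 5·b = 58.
(Σt·t = 286, Σt = 36, Σ1 = 5, Σt·y = 464, Σy = 58.)
Eliminating b: 5·(row 1) − 36·(row 2) gives 134·a = 5·464 − 36·58 = 232, so a = 116/67.
Then b = (58 − 36·(116/67))/5 = -58/67.

a = 1.731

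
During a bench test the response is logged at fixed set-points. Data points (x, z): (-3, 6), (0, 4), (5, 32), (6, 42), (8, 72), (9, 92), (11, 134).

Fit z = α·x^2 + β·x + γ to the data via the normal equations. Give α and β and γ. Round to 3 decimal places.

α = 0.993, β = 1.041, γ = 1.533

Sums needed: Σx^2·x^2 = 27300, Σx^2·x = 2886, Σx^2 = 336, Σx·x = 336, Σx = 36, Σ1 = 7.
Moment sums: Σx^2·z = 30640, Σx·z = 3272, Σz = 382.
Normal equations: [[27300, 2886, 336]; [2886, 336, 36]; [336, 36, 7]]·[α, β, γ]ᵀ = [30640, 3272, 382]ᵀ.
Row-reducing yields α = 1056/1063, β = 3320/3189, γ = 1630/1063.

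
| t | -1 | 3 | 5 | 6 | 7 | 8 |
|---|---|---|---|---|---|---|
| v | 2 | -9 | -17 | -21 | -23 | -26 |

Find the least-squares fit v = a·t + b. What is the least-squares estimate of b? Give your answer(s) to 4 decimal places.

b = -0.7625

Compute the Gram sums: Σt·t = 184, Σt = 28, Σ1 = 6.
Moment sums: Σt·v = -609, Σv = -94.
Normal equations: [[184, 28]; [28, 6]]·[a, b]ᵀ = [-609, -94]ᵀ.
Determinant 184·6 − 28² = 320.
a = ((-609)·6 − 28·(-94))/320 = -511/160; b = (184·(-94) − 28·(-609))/320 = -61/80.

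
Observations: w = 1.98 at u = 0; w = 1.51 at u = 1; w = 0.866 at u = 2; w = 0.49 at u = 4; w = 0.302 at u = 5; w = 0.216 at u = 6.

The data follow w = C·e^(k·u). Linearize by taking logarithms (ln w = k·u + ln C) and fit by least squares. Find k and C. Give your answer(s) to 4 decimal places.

k = -0.3727, C = 2.0193

With ln wᵢ as the transformed response and uᵢ as the regressor:
Σu = 18.0000, Σ(u)² = 82.0000, Σln w = -2.4918, Σu·ln w = -17.9105.
Equations: 82.0000·k + 18.0000·ln C = -17.9105;  18.0000·k + 6·ln C = -2.4918.
Solving (det = 168.0000): k = -0.37268, ln C = 0.70274, so C = exp(0.70274) = 2.01928.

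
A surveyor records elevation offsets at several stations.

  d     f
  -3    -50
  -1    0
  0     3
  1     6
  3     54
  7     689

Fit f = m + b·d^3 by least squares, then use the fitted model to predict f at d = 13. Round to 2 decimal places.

AᵀA·[m, b]ᵀ = Aᵀf reads: 6·m + 343·b = 702;  343·m + 119109·b = 239141.
Determinant 6·119109 − 343² = 597005.
m = (702·119109 − 343·239141)/597005 = 317831/119401; b = (6·239141 − 343·702)/597005 = 238812/119401.
At d = 13: f̂ = (317831/119401)·(1) + (238812/119401)·(2197) = 524987795/119401.

f̂ = 4396.85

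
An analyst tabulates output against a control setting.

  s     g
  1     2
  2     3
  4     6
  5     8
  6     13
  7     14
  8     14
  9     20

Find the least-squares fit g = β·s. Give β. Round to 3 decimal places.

β = 1.957

Compute the Gram sums: Σs·s = 276.
And Σs·g = 540.
AᵀA·[β]ᵀ = Aᵀg becomes [[276]]·[β]ᵀ = [540]ᵀ.
β = 540/276 = 1.95652.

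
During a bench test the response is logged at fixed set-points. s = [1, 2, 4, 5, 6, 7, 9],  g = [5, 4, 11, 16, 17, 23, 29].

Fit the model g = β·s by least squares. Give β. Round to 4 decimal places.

Forming XᵀX = [[212]] and Xᵀg = [661]ᵀ gives XᵀX·[β]ᵀ = Xᵀg.
Hence β = 661 / 212 ≈ 3.11792.

β = 3.1179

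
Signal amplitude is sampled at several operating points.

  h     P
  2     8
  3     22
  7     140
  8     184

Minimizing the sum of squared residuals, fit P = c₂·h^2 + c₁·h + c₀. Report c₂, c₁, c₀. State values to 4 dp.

c₂ = 3.0000, c₁ = -0.6154, c₀ = -2.9231

The normal equations are: 6594·c₂ + 890·c₁ + 126·c₀ = 18866;  890·c₂ + 126·c₁ + 20·c₀ = 2534;  126·c₂ + 20·c₁ + 4·c₀ = 354.
(Σh^2·h^2 = 6594, Σh^2·h = 890, Σh^2 = 126, Σh·h = 126, Σh = 20, Σ1 = 4, Σh^2·P = 18866, Σh·P = 2534, ΣP = 354.)
Row-reducing yields c₂ = 3, c₁ = -8/13, c₀ = -38/13.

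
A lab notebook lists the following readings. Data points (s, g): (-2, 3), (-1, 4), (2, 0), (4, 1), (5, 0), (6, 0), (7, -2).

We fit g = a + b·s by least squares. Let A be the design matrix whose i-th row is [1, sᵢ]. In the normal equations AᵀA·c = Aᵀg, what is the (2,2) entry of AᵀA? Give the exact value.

135

Row 2 ↔ basis s, column 2 ↔ basis s, so (AᵀA)_{2,2} = Σᵢ (s)·(s) = (-2)·(-2) + (-1)·(-1) + (2)·(2) + (4)·(4) + (5)·(5) + (6)·(6) + (7)·(7) = 135.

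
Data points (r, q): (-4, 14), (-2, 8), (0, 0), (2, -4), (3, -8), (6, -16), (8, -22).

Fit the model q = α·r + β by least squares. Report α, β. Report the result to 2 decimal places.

α = -2.98, β = 1.53

With design matrix A, AᵀA = [[133, 13]; [13, 7]] and Aᵀq = [-376, -28]ᵀ.
Eliminating β: 7·(row 1) − 13·(row 2) gives 762·α = 7·(-376) − 13·(-28) = -2268, so α = -378/127.
Then β = ((-28) − 13·(-378/127))/7 = 194/127.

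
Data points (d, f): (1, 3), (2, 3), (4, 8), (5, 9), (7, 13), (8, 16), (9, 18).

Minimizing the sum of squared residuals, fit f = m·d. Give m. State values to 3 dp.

m = 1.946

With design matrix A, AᵀA = [[240]] and Aᵀf = [467]ᵀ.
Hence m = 467 / 240 ≈ 1.94583.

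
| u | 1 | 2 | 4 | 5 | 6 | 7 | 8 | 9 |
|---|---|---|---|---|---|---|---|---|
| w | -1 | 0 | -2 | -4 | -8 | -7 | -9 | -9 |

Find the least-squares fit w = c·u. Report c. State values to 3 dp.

Sums needed: Σu·u = 276.
Moment sums: Σu·w = -279.
MᵀM·[c]ᵀ = Mᵀw becomes [[276]]·[c]ᵀ = [-279]ᵀ.
Hence c = -279 / 276 ≈ -1.01087.

c = -1.011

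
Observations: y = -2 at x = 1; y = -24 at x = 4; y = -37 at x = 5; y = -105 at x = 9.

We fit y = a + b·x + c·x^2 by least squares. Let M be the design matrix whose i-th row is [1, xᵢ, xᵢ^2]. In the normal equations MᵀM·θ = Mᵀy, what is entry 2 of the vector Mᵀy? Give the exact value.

Entry 2 ↔ basis x, so (Mᵀy)_{2} = Σᵢ (x)·yᵢ = (1)·(-2) + (4)·(-24) + (5)·(-37) + (9)·(-105) = -1228.

-1228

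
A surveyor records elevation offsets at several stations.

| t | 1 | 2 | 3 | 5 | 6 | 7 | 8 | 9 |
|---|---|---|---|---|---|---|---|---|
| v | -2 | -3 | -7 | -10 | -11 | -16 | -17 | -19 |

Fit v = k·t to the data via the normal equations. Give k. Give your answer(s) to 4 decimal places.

k = -2.0967

The normal system AᵀA·[k]ᵀ = Aᵀv is [[269]]·[k]ᵀ = [-564]ᵀ.
Hence k = -564 / 269 ≈ -2.09665.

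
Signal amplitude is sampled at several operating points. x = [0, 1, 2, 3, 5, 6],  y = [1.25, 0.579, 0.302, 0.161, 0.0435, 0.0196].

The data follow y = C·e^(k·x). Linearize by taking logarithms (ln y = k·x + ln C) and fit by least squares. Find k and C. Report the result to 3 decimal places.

k = -0.678, C = 1.202

Taking logs, ln y = k·x + ln C, so regress ln y on x.
Σx = 17.0000, Σ(x)² = 75.0000, Σln y = -10.4142, Σx·ln y = -47.6885.
Normal system: [[75.0000, 17.0000]; [17.0000, 6]]·[k, ln C]ᵀ = [-47.6885, -10.4142]ᵀ.
Slope k = (n·Σx·ln y − Σx·Σln y)/(n·Σ(x)² − (Σx)²) = (6·-47.6885 − 17.0000·-10.4142)/161.0000 = -0.67757; ln C = (Σln y − k·Σx)/n = 0.18409, so C = exp(0.18409) = 1.20213.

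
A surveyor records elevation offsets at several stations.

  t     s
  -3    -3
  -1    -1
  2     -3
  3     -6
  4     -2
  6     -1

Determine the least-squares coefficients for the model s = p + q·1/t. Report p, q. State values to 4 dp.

p = -2.6879, q = -1.5300

The normal equations are: 6·p + (-1/12)·q = -16;  (-1/12)·p + (25/16)·q = -13/6.
Eliminating q: (25/16)·(row 1) − (-1/12)·(row 2) gives (1349/144)·p = (25/16)·(-16) − (-1/12)·(-13/6) = -1813/72, so p = -3626/1349.
Then q = ((-13/6) − (-1/12)·(-3626/1349))/(25/16) = -2064/1349.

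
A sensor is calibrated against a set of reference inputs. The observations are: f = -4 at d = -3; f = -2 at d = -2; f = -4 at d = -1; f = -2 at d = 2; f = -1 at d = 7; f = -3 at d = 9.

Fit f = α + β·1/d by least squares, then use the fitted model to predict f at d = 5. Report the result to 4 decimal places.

XᵀX·[α, β]ᵀ = Xᵀf reads: 6·α + (-68/63)·β = -16;  (-68/63)·α + (13049/7938)·β = 34/7.
(Σ1 = 6, Σ1/d = -68/63, Σ1/d·1/d = 13049/7938, Σf = -16, Σ1/d·f = 34/7.)
Eliminating β: (13049/7938)·(row 1) − (-68/63)·(row 2) gives (34523/3969)·α = (13049/7938)·(-16) − (-68/63)·(34/7) = -83584/3969, so α = -83584/34523.
Then β = ((34/7) − (-68/63)·(-83584/34523))/(13049/7938) = 47124/34523.
At d = 5: f̂ = (-83584/34523)·(1) + (47124/34523)·(1/5) = -370796/172615.

f̂ = -2.1481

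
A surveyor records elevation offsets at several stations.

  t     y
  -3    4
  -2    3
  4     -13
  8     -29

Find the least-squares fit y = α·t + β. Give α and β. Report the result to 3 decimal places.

Compute the Gram sums: Σt·t = 93, Σt = 7, Σ1 = 4.
And Σt·y = -302, Σy = -35.
So AᵀA·[α, β]ᵀ = Aᵀy: [[93, 7]; [7, 4]]·[α, β]ᵀ = [-302, -35]ᵀ.
Eliminating β: 4·(row 1) − 7·(row 2) gives 323·α = 4·(-302) − 7·(-35) = -963, so α = -963/323.
Then β = ((-35) − 7·(-963/323))/4 = -1141/323.

α = -2.981, β = -3.533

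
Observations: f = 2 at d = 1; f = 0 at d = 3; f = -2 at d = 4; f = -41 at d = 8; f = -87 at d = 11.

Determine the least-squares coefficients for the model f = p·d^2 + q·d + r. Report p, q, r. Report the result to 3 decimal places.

p = -0.995, q = 2.946, r = 0.494

The normal system MᵀM·[p, q, r]ᵀ = Mᵀf is [[19075, 1935, 211]; [1935, 211, 27]; [211, 27, 5]]·[p, q, r]ᵀ = [-13181, -1291, -128]ᵀ.
Inverting the 3×3 Gram matrix, [p, q, r]ᵀ = [-2345/2356, 6941/2356, 291/589]ᵀ.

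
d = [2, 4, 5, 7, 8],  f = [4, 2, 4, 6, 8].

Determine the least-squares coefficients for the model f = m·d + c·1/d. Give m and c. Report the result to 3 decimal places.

Entries of XᵀX: Σd·d = 158, Σd·1/d = 5, Σ1/d·1/d = 30461/78400.
Moment sums: Σd·f = 142, Σ1/d·f = 361/70.
So XᵀX·[m, c]ᵀ = Xᵀf: [[158, 5]; [5, 30461/78400]]·[m, c]ᵀ = [142, 361/70]ᵀ.
Determinant 158·(30461/78400) − 5² = 1426419/39200.
m = (142·(30461/78400) − 5·(361/70))/(1426419/39200) = 383977/475473; c = (158·(361/70) − 5·142)/(1426419/39200) = 1369760/475473.

m = 0.808, c = 2.881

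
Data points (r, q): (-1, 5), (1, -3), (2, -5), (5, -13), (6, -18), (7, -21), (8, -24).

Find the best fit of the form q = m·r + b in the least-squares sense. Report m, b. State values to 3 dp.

Setting ∂/∂m … = 0 gives: 180·m + 28·b = -530;  28·m + 7·b = -79.
Δ = 180·7 − 28² = 476.
m = ((-530)·7 − 28·(-79))/476 = -107/34; b = (180·(-79) − 28·(-530))/476 = 155/119.

m = -3.147, b = 1.303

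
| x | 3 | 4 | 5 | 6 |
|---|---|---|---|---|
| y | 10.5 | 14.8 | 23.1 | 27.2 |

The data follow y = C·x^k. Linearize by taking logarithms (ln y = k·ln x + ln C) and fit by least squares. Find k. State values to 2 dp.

k = 1.43

Let Y = ln y. Fitting Y = k·ln x + ln C by least squares:
AᵀA = [[8.9295, 5.8861]; [5.8861, 4]], rhs = [17.2907, 11.4891]ᵀ  (here Σln x = 5.8861, Σ(ln x)² = 8.9295, Σln y = 11.4891, Σln x·ln y = 17.2907).
Slope k = (n·Σln x·ln y − Σln x·Σln y)/(n·Σ(ln x)² − (Σln x)²) = (4·17.2907 − 5.8861·11.4891)/1.0716 = 1.43447; ln C = (Σln y − k·Σln x)/n = 0.76140.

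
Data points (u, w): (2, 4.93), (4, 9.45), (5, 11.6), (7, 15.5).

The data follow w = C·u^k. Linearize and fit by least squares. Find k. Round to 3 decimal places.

k = 0.918

Let Y = ln w. Fitting Y = k·ln u + ln C by least squares:
Σln u = 5.6348, Σ(ln u)² = 8.7791, Σln w = 9.0332, Σln u·ln w = 13.4976.
Normal system: [[8.7791, 5.6348]; [5.6348, 4]]·[k, ln C]ᵀ = [13.4976, 9.0332]ᵀ.
Δ = 8.7791·4 − (5.6348)² = 3.3656; k = (13.4976·4 − 5.6348·9.0332)/3.3656 = 0.91818, ln C = (8.7791·9.0332 − 5.6348·13.4976)/3.3656 = 0.96486.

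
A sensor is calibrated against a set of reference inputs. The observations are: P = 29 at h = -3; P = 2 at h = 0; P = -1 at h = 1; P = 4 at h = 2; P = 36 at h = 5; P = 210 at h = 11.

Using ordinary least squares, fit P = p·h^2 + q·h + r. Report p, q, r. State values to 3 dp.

p = 2.009, q = -3.142, r = 1.466

Normal-equation sums: Σh^2·h^2 = 15364, Σh^2·h = 1438, Σh^2 = 160, Σh·h = 160, Σh = 16, Σ1 = 6.
And Σh^2·P = 26586, Σh·P = 2410, ΣP = 280.
Solving the 3×3 system (Gaussian elimination) gives p = 420863/209469, q = -16051/5109, r = 102372/69823.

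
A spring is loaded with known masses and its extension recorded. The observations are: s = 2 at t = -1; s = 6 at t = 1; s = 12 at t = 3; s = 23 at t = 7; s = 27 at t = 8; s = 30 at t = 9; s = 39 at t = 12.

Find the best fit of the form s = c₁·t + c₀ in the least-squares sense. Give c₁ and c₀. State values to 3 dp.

Forming AᵀA = [[349, 39]; [39, 7]] and Aᵀs = [1155, 139]ᵀ gives AᵀA·[c₁, c₀]ᵀ = Aᵀs.
Determinant 349·7 − 39² = 922.
c₁ = (1155·7 − 39·139)/922 = 1332/461; c₀ = (349·139 − 39·1155)/922 = 1733/461.

c₁ = 2.889, c₀ = 3.759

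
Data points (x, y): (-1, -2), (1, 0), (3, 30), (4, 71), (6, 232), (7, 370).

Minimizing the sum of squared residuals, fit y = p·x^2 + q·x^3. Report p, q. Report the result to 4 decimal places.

Normal-equation sums: Σx^2·x^2 = 4036, Σx^2·x^3 = 25850, Σx^3·x^3 = 169132.
And Σx^2·y = 27886, Σx^3·y = 182378.
AᵀA·[p, q]ᵀ = Aᵀy becomes [[4036, 25850]; [25850, 169132]]·[p, q]ᵀ = [27886, 182378]ᵀ.
Δ = 4036·169132 − 25850² = 14394252.
p = (27886·169132 − 25850·182378)/14394252 = 161971/1199521; q = (4036·182378 − 25850·27886)/14394252 = 1268709/1199521.

p = 0.1350, q = 1.0577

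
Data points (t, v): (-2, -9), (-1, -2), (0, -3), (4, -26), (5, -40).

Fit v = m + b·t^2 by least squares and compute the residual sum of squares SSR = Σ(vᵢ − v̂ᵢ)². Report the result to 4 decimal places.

Compute the Gram sums: Σ1 = 5, Σt^2 = 46, Σt^2·t^2 = 898.
And Σv = -80, Σt^2·v = -1454.
det = 5·898 − 46² = 2374.
m = ((-80)·898 − 46·(-1454))/2374 = -2478/1187; b = (5·(-1454) − 46·(-80))/2374 = -1795/1187.
Residuals: -1025/1187, 1899/1187, -1083/1187, 336/1187, -127/1187; SSR = 5020/1187.

SSR = 4.2291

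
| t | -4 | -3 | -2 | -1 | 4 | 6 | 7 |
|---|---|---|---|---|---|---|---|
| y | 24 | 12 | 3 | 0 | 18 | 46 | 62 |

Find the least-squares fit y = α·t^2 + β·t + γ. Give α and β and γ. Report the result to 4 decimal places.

α = 1.4344, β = -0.6717, γ = -2.6008

Normal-equation sums: Σt^2·t^2 = 4307, Σt^2·t = 523, Σt^2 = 131, Σt·t = 131, Σt = 7, Σ1 = 7.
Right-hand side: Σt^2·y = 5486, Σt·y = 644, Σy = 165.
Solving the 3×3 system (Gaussian elimination) gives α = 191803/133716, β = -89813/133716, γ = -57961/22286.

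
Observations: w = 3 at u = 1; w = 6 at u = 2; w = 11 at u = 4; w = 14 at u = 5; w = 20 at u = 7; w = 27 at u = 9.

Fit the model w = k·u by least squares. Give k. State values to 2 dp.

The normal equations are: 176·k = 512.
(Σu·u = 176, Σu·w = 512.)
k = 512/176 = 2.90909.

k = 2.91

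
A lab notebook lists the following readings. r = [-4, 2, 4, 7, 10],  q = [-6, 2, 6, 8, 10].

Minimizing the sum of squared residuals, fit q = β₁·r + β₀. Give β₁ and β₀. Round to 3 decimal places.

β₁ = 1.170, β₀ = -0.447

Forming MᵀM = [[185, 19]; [19, 5]] and Mᵀq = [208, 20]ᵀ gives MᵀM·[β₁, β₀]ᵀ = Mᵀq.
det = 185·5 − 19² = 564.
β₁ = (208·5 − 19·20)/564 = 55/47; β₀ = (185·20 − 19·208)/564 = -21/47.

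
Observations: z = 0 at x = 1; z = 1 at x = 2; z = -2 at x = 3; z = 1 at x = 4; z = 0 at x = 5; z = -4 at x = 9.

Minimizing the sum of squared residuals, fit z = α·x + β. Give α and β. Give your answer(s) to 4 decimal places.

α = -0.5000, β = 1.3333

Compute the Gram sums: Σx·x = 136, Σx = 24, Σ1 = 6.
For Mᵀz: Σx·z = -36, Σz = -4.
Normal equations: [[136, 24]; [24, 6]]·[α, β]ᵀ = [-36, -4]ᵀ.
det = 136·6 − 24² = 240.
α = ((-36)·6 − 24·(-4))/240 = -1/2; β = (136·(-4) − 24·(-36))/240 = 4/3.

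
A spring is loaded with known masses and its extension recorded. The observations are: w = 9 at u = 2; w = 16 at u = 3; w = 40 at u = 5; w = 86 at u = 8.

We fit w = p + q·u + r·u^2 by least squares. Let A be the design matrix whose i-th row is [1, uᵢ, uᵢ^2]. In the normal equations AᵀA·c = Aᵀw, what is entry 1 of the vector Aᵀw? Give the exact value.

151

Entry 1 ↔ basis 1, so (Aᵀw)_{1} = Σᵢ wᵢ = (1)·(9) + (1)·(16) + (1)·(40) + (1)·(86) = 151.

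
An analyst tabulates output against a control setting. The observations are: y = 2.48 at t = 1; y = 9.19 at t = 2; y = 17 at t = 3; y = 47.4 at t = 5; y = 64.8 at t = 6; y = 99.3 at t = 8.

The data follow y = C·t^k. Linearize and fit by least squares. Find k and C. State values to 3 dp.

k = 1.790, C = 2.530

Let Y = ln y. Fitting Y = k·ln t + ln C by least squares:
AᵀA = [[11.8122, 7.2724]; [7.2724, 6]], rhs = [27.8958, 18.5877]ᵀ  (here Σln t = 7.2724, Σ(ln t)² = 11.8122, Σln y = 18.5877, Σln t·ln y = 27.8958).
Solving (det = 17.9853): k = 1.79026, ln C = 0.92803, so C = exp(0.92803) = 2.52953.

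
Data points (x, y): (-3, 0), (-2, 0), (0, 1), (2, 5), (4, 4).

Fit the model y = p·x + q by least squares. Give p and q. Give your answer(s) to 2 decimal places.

p = 0.73, q = 1.85

Entries of AᵀA: Σx·x = 33, Σx = 1, Σ1 = 5.
Moment sums: Σx·y = 26, Σy = 10.
Normal equations: [[33, 1]; [1, 5]]·[p, q]ᵀ = [26, 10]ᵀ.
Δ = 33·5 − 1² = 164.
p = (26·5 − 1·10)/164 = 30/41; q = (33·10 − 1·26)/164 = 76/41.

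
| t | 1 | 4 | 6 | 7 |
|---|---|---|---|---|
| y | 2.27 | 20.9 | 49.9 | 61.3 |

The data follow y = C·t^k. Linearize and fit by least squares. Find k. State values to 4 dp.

k = 1.7001

Taking logs, ln y = k·ln t + ln C, so regress ln y on ln t.
Σln t = 5.1240, Σ(ln t)² = 8.9188, Σln y = 11.8853, Σln t·ln y = 19.2287.
Equations: 8.9188·k + 5.1240·ln C = 19.2287;  5.1240·k + 4·ln C = 11.8853.
Solving (det = 9.4201): k = 1.70008, ln C = 0.79354.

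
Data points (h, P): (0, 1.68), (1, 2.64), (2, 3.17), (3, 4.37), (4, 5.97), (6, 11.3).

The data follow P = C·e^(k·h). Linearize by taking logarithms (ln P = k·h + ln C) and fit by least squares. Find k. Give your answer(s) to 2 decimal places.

k = 0.31

Let Y = ln P. Fitting Y = k·h + ln C by least squares:
Σh = 16.0000, Σ(h)² = 66.0000, Σln P = 8.3296, Σh·ln P = 29.3983.
Normal system: [[66.0000, 16.0000]; [16.0000, 6]]·[k, ln C]ᵀ = [29.3983, 8.3296]ᵀ.
Slope k = (n·Σh·ln P − Σh·Σln P)/(n·Σ(h)² − (Σh)²) = (6·29.3983 − 16.0000·8.3296)/140.0000 = 0.30797; ln C = (Σln P − k·Σh)/n = 0.56701.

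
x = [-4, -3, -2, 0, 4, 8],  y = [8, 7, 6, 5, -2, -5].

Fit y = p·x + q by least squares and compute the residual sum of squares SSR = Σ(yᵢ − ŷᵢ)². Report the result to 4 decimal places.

SSR = 3.2403

Normal-equation sums: Σx·x = 109, Σx = 3, Σ1 = 6.
For Mᵀy: Σx·y = -113, Σy = 19.
Eliminating q: 6·(row 1) − 3·(row 2) gives 645·p = 6·(-113) − 3·19 = -735, so p = -49/43.
Then q = (19 − 3·(-49/43))/6 = 482/129.
Residuals: -38/129, -20/129, -2/129, 163/129, -152/129, 49/129; SSR = 418/129.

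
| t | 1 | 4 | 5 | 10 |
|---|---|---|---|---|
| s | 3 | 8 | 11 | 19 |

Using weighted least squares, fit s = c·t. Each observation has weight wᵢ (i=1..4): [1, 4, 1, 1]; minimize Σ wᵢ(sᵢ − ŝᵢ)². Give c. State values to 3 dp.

c = 1.979

Forming XᵀWX = [[190]] and XᵀWs = [376]ᵀ gives XᵀWX·[c]ᵀ = XᵀWs.
Hence c = 376 / 190 ≈ 1.97895.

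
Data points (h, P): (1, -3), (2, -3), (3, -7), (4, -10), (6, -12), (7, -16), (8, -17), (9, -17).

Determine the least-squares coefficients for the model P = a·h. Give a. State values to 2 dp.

With design matrix M, MᵀM = [[260]] and MᵀP = [-543]ᵀ.
Hence a = -543 / 260 ≈ -2.08846.

a = -2.09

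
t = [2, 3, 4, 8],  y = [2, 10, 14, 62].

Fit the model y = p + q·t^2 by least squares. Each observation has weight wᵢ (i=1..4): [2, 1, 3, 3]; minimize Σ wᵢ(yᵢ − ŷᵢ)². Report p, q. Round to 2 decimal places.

p = -1.38, q = 0.99

Normal-equation sums: Σwᵢ·1 = 9, Σwᵢ·t^2 = 257, Σwᵢ·t^2·t^2 = 13169.
Right-hand side: Σwᵢ·y = 242, Σwᵢ·t^2·y = 12682.
So MᵀWM·[p, q]ᵀ = MᵀWy: [[9, 257]; [257, 13169]]·[p, q]ᵀ = [242, 12682]ᵀ.
Eliminating q: 13169·(row 1) − 257·(row 2) gives 52472·p = 13169·242 − 257·12682 = -72376, so p = -9047/6559.
Then q = (12682 − 257·(-9047/6559))/13169 = 6493/6559.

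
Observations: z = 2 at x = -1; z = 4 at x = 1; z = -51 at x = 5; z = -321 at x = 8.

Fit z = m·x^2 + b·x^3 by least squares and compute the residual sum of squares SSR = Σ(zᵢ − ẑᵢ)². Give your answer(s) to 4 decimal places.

Sums needed: Σx^2·x^2 = 4723, Σx^2·x^3 = 35893, Σx^3·x^3 = 277771.
Moment sums: Σx^2·z = -21813, Σx^3·z = -170725.
Normal equations: [[4723, 35893]; [35893, 277771]]·[m, b]ᵀ = [-21813, -170725]ᵀ.
Eliminating b: 277771·(row 1) − 35893·(row 2) gives 23604984·m = 277771·(-21813) − 35893·(-170725) = 68813602, so m = 2646677/907884.
Then b = ((-170725) − 35893·(2646677/907884))/277771 = -11700083/11802492.
Residuals: -5625475/2950623, 4083875/1967082, 206629/5901246, -48175/2950623; SSR = 46894871/5901246.

SSR = 7.9466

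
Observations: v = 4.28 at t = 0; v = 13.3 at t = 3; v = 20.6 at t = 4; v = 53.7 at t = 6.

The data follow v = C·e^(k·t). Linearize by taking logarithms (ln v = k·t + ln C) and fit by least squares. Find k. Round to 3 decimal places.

k = 0.419

Let Y = ln v. Fitting Y = k·t + ln C by least squares:
XᵀX = [[61.0000, 13.0000]; [13.0000, 4]], rhs = [43.7649, 11.0504]ᵀ  (here Σt = 13.0000, Σ(t)² = 61.0000, Σln v = 11.0504, Σt·ln v = 43.7649).
Solving (det = 75.0000): k = 0.41872, ln C = 1.40175.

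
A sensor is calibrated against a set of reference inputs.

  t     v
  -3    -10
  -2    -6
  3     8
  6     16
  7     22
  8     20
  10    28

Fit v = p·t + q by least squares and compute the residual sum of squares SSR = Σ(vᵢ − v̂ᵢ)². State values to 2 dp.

Compute the Gram sums: Σt·t = 271, Σt = 29, Σ1 = 7.
For Xᵀv: Σt·v = 756, Σv = 78.
Normal equations: [[271, 29]; [29, 7]]·[p, q]ᵀ = [756, 78]ᵀ.
Eliminating q: 7·(row 1) − 29·(row 2) gives 1056·p = 7·756 − 29·78 = 3030, so p = 505/176.
Then q = (78 − 29·(505/176))/7 = -131/176.
Residuals: -57/88, 85/176, 3/22, -83/176, 117/44, -389/176, 9/176; SSR = 1131/88.

SSR = 12.85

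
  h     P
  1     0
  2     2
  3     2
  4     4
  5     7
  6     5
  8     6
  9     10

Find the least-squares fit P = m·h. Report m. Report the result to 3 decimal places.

With design matrix A, AᵀA = [[236]] and AᵀP = [229]ᵀ.
m = 229/236 = 0.970339.

m = 0.970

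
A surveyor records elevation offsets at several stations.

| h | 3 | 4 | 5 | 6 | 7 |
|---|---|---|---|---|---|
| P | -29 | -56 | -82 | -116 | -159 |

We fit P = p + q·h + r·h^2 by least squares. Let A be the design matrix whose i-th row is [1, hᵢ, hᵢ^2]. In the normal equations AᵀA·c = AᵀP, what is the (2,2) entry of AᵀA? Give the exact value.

135

Row 2 ↔ basis h, column 2 ↔ basis h, so (AᵀA)_{2,2} = Σᵢ (h)·(h) = (3)·(3) + (4)·(4) + (5)·(5) + (6)·(6) + (7)·(7) = 135.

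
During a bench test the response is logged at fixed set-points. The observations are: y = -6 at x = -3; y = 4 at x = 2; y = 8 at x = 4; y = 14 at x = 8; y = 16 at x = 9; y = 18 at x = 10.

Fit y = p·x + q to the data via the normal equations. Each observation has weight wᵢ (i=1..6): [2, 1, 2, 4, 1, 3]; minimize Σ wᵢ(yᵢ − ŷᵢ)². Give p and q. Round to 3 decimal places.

Forming AᵀWA = [[691, 75]; [75, 13]] and AᵀWy = [1240, 134]ᵀ gives AᵀWA·[p, q]ᵀ = AᵀWy.
Δ = 691·13 − 75² = 3358.
p = (1240·13 − 75·134)/3358 = 3035/1679; q = (691·134 − 75·1240)/3358 = -203/1679.

p = 1.808, q = -0.121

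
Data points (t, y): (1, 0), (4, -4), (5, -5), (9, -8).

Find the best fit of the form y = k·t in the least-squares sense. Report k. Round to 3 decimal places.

Setting ∂/∂k … = 0 gives: 123·k = -113.
(Σt·t = 123, Σt·y = -113.)
k = (-113)/123 = -0.918699.

k = -0.919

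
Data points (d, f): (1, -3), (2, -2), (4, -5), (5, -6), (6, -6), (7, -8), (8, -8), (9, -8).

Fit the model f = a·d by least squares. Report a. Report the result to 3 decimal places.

Sums needed: Σd·d = 276.
Moment sums: Σd·f = -285.
a = (-285)/276 = -1.03261.

a = -1.033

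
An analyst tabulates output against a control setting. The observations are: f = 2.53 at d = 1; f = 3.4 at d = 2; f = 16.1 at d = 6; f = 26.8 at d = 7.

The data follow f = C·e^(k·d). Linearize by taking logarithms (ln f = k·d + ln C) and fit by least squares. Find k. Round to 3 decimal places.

Let Y = ln f. Fitting Y = k·d + ln C by least squares:
Σd = 16.0000, Σ(d)² = 90.0000, Σln f = 8.2192, Σd·ln f = 43.0675.
Equations: 90.0000·k + 16.0000·ln C = 43.0675;  16.0000·k + 4·ln C = 8.2192.
Slope k = (n·Σd·ln f − Σd·Σln f)/(n·Σ(d)² − (Σd)²) = (4·43.0675 − 16.0000·8.2192)/104.0000 = 0.39195; ln C = (Σln f − k·Σd)/n = 0.48701.

k = 0.392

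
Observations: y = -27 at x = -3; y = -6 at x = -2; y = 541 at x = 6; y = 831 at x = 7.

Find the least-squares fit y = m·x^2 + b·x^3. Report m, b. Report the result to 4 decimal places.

Entries of AᵀA: Σx^2·x^2 = 3794, Σx^2·x^3 = 24308, Σx^3·x^3 = 165098.
And Σx^2·y = 59928, Σx^3·y = 402666.
Δ = 3794·165098 − 24308² = 35502948.
m = (59928·165098 − 24308·402666)/35502948 = 2944106/986193; b = (3794·402666 − 24308·59928)/35502948 = 1971805/986193.

m = 2.9853, b = 1.9994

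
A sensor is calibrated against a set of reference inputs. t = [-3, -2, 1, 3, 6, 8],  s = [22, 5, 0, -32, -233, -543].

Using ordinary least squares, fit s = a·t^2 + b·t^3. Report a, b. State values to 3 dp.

Normal-equation sums: Σt^2·t^2 = 5571, Σt^2·t^3 = 40513, Σt^3·t^3 = 310323.
Moment sums: Σt^2·s = -43210, Σt^3·s = -329842.
Eliminating b: 310323·(row 1) − 40513·(row 2) gives 87506264·a = 310323·(-43210) − 40513·(-329842) = -46167884, so a = -11541971/21876566.
Then b = ((-329842) − 40513·(-11541971/21876566))/310323 = -21745763/21876566.

a = -0.528, b = -0.994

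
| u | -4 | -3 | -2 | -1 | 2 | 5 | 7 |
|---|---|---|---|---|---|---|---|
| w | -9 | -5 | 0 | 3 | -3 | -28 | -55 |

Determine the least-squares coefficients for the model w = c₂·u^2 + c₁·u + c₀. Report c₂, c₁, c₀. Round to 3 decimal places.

c₂ = -1.038, c₁ = -0.960, c₀ = 2.700

The normal system MᵀM·[c₂, c₁, c₀]ᵀ = Mᵀw is [[3396, 376, 108]; [376, 108, 4]; [108, 4, 7]]·[c₂, c₁, c₀]ᵀ = [-3593, -483, -97]ᵀ.
Inverting the 3×3 Gram matrix, [c₂, c₁, c₀]ᵀ = [-30535/29428, -141223/147140, 99329/36785]ᵀ.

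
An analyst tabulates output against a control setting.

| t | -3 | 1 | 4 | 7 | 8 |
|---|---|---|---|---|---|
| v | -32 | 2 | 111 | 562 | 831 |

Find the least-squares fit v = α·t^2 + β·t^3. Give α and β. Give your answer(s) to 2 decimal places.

With design matrix M, MᵀM = [[6835, 50357]; [50357, 384619]] and Mᵀv = [82212, 626208]ᵀ.
det = 6835·384619 − 50357² = 93043416.
α = (82212·384619 − 50357·626208)/93043416 = 7195081/7753618; β = (6835·626208 − 50357·82212)/93043416 = 11681833/7753618.

α = 0.93, β = 1.51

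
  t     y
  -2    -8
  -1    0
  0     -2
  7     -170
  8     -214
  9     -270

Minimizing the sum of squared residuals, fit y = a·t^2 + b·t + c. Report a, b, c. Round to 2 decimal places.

Forming XᵀX = [[13075, 1575, 199]; [1575, 199, 21]; [199, 21, 6]] and Xᵀy = [-43928, -5316, -664]ᵀ gives XᵀX·[a, b, c]ᵀ = Xᵀy.
Row-reducing yields a = -721/244, b = -193299/61244, c = -49459/30622.

a = -2.95, b = -3.16, c = -1.62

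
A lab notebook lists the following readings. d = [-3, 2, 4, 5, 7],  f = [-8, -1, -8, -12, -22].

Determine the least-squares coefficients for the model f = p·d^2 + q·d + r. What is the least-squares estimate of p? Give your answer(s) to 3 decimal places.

Normal-equation sums: Σd^2·d^2 = 3379, Σd^2·d = 513, Σd^2 = 103, Σd·d = 103, Σd = 15, Σ1 = 5.
And Σd^2·f = -1582, Σd·f = -224, Σf = -51.
MᵀM·[p, q, r]ᵀ = Mᵀf becomes [[3379, 513, 103]; [513, 103, 15]; [103, 15, 5]]·[p, q, r]ᵀ = [-1582, -224, -51]ᵀ.
Inverting the 3×3 Gram matrix, [p, q, r]ᵀ = [-3713/7114, 4351/7114, -4564/3557]ᵀ.

p = -0.522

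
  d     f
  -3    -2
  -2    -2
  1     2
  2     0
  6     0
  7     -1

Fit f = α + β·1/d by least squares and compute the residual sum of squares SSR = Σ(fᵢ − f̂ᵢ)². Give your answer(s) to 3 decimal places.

SSR = 0.773

Normal-equation sums: Σ1 = 6, Σ1/d = 41/42, Σ1/d·1/d = 2927/1764.
Right-hand side: Σf = -3, Σ1/d·f = 74/21.
Normal equations: [[6, 41/42]; [41/42, 2927/1764]]·[α, β]ᵀ = [-3, 74/21]ᵀ.
Eliminating β: (2927/1764)·(row 1) − (41/42)·(row 2) gives (15881/1764)·α = (2927/1764)·(-3) − (41/42)·(74/21) = -14849/1764, so α = -14849/15881.
Then β = ((74/21) − (41/42)·(-14849/15881))/(2927/1764) = 42462/15881.
Residuals: -2759/15881, 4318/15881, 4149/15881, -6382/15881, 7772/15881, -7098/15881; SSR = 12278/15881.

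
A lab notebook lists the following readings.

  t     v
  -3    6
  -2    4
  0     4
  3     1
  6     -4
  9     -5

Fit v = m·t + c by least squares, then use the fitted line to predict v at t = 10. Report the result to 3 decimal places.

Entries of MᵀM: Σt·t = 139, Σt = 13, Σ1 = 6.
For Mᵀv: Σt·v = -92, Σv = 6.
Normal equations: [[139, 13]; [13, 6]]·[m, c]ᵀ = [-92, 6]ᵀ.
Eliminating c: 6·(row 1) − 13·(row 2) gives 665·m = 6·(-92) − 13·6 = -630, so m = -18/19.
Then c = (6 − 13·(-18/19))/6 = 58/19.
At t = 10: v̂ = (-18/19)·(10) + (58/19)·(1) = -122/19.

v̂ = -6.421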